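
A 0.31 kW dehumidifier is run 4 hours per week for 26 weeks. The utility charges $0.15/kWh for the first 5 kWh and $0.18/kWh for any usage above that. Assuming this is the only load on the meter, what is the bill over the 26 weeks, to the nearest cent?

Runtime = 4 h/week × 26 weeks = 104 h
Energy = 0.31 kW × 104 h = 32.24 kWh
Tier 1 (0–5 kWh): 5 × $0.15 = $0.75
Above 5 kWh: 27.24 × $0.18 = $4.9032
Bill = $5.65

$5.65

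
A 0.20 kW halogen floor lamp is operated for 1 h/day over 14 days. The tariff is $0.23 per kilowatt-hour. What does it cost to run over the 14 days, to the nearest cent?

Runtime = 1 h/day × 14 days = 14 h
Energy = 0.2 kW × 14 h = 2.8 kWh
Cost = 2.8 kWh × $0.23/kWh = $0.64

$0.64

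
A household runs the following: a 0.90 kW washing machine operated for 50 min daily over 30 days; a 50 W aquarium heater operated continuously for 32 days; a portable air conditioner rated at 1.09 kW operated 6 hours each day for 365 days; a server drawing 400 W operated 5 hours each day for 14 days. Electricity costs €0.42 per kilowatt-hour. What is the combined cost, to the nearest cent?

washing machine: Runtime = 50 min × 30 = 1500 min = 25 h
washing machine: 0.9 kW × 25 h = 22.5 kWh
aquarium heater: Runtime = 24 h × 32 = 768 h
aquarium heater: 0.05 kW × 768 h = 38.4 kWh
portable air conditioner: Runtime = 6 h/day × 365 days = 2190 h
portable air conditioner: 1.09 kW × 2190 h = 2387.1 kWh
server: Runtime = 5 h/day × 14 days = 70 h
server: 0.4 kW × 70 h = 28 kWh
Total energy = 2476 kWh
Cost = 2476 × €0.42 = €1039.92

€1039.92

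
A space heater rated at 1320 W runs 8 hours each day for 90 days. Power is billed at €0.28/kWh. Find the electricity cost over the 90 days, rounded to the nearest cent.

Runtime = 8 h/day × 90 days = 720 h
Energy = 1.32 kW × 720 h = 950.4 kWh
Cost = 950.4 kWh × €0.28/kWh = €266.11

€266.11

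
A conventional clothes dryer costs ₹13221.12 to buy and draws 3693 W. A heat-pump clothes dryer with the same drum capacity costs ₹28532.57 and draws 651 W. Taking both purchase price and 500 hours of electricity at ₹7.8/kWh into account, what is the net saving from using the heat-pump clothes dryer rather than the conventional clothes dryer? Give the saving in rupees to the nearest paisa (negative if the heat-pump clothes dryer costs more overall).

conventional clothes dryer: ₹13221.12 + (3693/1000) kW × 500 h × ₹7.8 = ₹13221.12 + ₹14402.7 = ₹27623.82
heat-pump clothes dryer: ₹28532.57 + (651/1000) kW × 500 h × ₹7.8 = ₹28532.57 + ₹2538.9 = ₹31071.47
Saving = ₹27623.82 − ₹31071.47 = −₹3447.65

-₹3447.65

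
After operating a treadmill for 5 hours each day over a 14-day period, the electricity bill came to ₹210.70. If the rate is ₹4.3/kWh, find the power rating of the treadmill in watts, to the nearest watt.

700 W

Energy = ₹210.70 ÷ ₹4.3/kWh = 49 kWh
Runtime = 5 h/day × 14 days = 70 h
Power = 49 kWh ÷ 70 h = 0.7 kW = 700 W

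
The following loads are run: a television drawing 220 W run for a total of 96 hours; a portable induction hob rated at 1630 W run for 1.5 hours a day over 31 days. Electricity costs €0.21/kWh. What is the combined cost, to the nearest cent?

€20.35

television: 0.22 kW × 96 h = 21.12 kWh
portable induction hob: Runtime = 1.5 h/day × 31 days = 46.5 h
portable induction hob: 1.63 kW × 46.5 h = 75.795 kWh
Total energy = 96.915 kWh
Cost = 96.915 × €0.21 = €20.35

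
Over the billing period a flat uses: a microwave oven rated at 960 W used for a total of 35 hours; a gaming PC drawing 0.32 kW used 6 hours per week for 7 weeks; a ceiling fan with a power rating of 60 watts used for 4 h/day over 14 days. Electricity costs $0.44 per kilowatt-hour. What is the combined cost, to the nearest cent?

microwave oven: 0.96 kW × 35 h = 33.6 kWh
gaming PC: Runtime = 6 h/week × 7 weeks = 42 h
gaming PC: 0.32 kW × 42 h = 13.44 kWh
ceiling fan: Runtime = 4 h/day × 14 days = 56 h
ceiling fan: 0.06 kW × 56 h = 3.36 kWh
Total energy = 50.4 kWh
Cost = 50.4 × $0.44 = $22.18

$22.18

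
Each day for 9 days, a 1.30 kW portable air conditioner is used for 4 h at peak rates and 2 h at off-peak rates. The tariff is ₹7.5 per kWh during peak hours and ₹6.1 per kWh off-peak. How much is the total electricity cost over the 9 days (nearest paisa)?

Peak energy = 1.3 kW × 4 h × 9 = 46.8 kWh
Off-peak energy = 1.3 kW × 2 h × 9 = 23.4 kWh
Cost = 46.8 × ₹7.5 + 23.4 × ₹6.1 = ₹351 + ₹142.74 = ₹493.74

₹493.74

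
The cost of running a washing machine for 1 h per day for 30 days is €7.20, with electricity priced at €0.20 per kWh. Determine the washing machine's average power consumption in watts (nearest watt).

1200 W

Energy = €7.20 ÷ €0.20/kWh = 36 kWh
Runtime = 1 h/day × 30 days = 30 h
Power = 36 kWh ÷ 30 h = 1.2 kW = 1200 W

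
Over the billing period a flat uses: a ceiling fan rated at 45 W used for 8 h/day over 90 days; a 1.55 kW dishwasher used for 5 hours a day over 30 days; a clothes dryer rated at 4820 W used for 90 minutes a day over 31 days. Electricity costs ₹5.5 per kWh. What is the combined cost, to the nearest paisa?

ceiling fan: Runtime = 8 h/day × 90 days = 720 h
ceiling fan: 0.045 kW × 720 h = 32.4 kWh
dishwasher: Runtime = 5 h/day × 30 days = 150 h
dishwasher: 1.55 kW × 150 h = 232.5 kWh
clothes dryer: Runtime = 90 min × 31 = 2790 min = 46.5 h
clothes dryer: 4.82 kW × 46.5 h = 224.13 kWh
Total energy = 489.03 kWh
Cost = 489.03 × ₹5.5 = ₹2689.67

₹2689.67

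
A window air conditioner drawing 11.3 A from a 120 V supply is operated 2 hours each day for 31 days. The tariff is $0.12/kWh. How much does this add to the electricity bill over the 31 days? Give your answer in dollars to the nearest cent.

Power = 11.3 A × 120 V = 1356 W = 1.356 kW
Runtime = 2 h/day × 31 days = 62 h
Energy = 1.356 kW × 62 h = 84.072 kWh
Cost = 84.072 kWh × $0.12/kWh = $10.09

$10.09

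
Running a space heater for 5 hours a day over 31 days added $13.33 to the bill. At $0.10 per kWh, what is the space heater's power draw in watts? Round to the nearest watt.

860 W

Energy = $13.33 ÷ $0.10/kWh = 133.3 kWh
Runtime = 5 h/day × 31 days = 155 h
Power = 133.3 kWh ÷ 155 h = 0.86 kW = 860 W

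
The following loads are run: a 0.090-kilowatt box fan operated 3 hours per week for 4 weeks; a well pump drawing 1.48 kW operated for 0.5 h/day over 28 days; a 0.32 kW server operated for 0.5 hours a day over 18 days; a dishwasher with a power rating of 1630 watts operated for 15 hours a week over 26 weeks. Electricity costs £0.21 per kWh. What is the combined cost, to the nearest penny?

£138.68

box fan: Runtime = 3 h/week × 4 weeks = 12 h
box fan: 0.09 kW × 12 h = 1.08 kWh
well pump: Runtime = 0.5 h/day × 28 days = 14 h
well pump: 1.48 kW × 14 h = 20.72 kWh
server: Runtime = 0.5 h/day × 18 days = 9 h
server: 0.32 kW × 9 h = 2.88 kWh
dishwasher: Runtime = 15 h/week × 26 weeks = 390 h
dishwasher: 1.63 kW × 390 h = 635.7 kWh
Total energy = 660.38 kWh
Cost = 660.38 × £0.21 = £138.68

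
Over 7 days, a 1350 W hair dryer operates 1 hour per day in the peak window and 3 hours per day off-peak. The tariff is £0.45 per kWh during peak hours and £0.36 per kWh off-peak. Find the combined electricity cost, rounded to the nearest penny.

Peak energy = 1.35 kW × 1 h × 7 = 9.45 kWh
Off-peak energy = 1.35 kW × 3 h × 7 = 28.35 kWh
Cost = 9.45 × £0.45 + 28.35 × £0.36 = £4.2525 + £10.206 = £14.46

£14.46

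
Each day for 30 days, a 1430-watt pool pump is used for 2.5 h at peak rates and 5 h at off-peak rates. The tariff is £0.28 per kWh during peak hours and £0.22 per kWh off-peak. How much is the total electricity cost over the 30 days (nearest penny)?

£77.22

Peak energy = 1.43 kW × 2.5 h × 30 = 107.25 kWh
Off-peak energy = 1.43 kW × 5 h × 30 = 214.5 kWh
Cost = 107.25 × £0.28 + 214.5 × £0.22 = £30.03 + £47.19 = £77.22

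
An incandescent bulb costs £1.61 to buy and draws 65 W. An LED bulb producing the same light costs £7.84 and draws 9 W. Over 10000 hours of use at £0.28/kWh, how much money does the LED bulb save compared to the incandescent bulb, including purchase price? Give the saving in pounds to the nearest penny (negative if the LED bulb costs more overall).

£150.57

incandescent bulb: £1.61 + (65/1000) kW × 10000 h × £0.28 = £1.61 + £182 = £183.61
LED bulb: £7.84 + (9/1000) kW × 10000 h × £0.28 = £7.84 + £25.2 = £33.04
Saving = £183.61 − £33.04 = £150.57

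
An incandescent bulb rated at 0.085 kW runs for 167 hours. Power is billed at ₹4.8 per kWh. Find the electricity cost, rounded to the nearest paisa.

₹68.14

Energy = 0.085 kW × 167 h = 14.195 kWh
Cost = 14.195 kWh × ₹4.8/kWh = ₹68.14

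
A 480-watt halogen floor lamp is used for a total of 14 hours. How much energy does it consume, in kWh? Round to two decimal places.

Energy = 0.48 kW × 14 h = 6.72 kWh

6.72 kWh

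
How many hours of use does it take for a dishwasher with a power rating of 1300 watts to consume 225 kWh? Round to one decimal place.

Hours = 225 kWh ÷ 1.3 kW = 173.1 h

173.1 h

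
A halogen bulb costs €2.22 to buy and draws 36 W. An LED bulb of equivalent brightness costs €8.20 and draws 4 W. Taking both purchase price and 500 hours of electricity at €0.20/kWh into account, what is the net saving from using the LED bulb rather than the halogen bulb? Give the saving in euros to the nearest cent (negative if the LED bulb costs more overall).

-€2.78

halogen bulb: €2.22 + (36/1000) kW × 500 h × €0.20 = €2.22 + €3.6 = €5.82
LED bulb: €8.20 + (4/1000) kW × 500 h × €0.20 = €8.20 + €0.4 = €8.6
Saving = €5.82 − €8.6 = −€2.78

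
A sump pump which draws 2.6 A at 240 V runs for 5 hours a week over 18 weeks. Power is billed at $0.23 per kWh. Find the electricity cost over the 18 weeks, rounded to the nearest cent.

Power = 2.6 A × 240 V = 624 W = 0.624 kW
Runtime = 5 h/week × 18 weeks = 90 h
Energy = 0.624 kW × 90 h = 56.16 kWh
Cost = 56.16 kWh × $0.23/kWh = $12.92

$12.92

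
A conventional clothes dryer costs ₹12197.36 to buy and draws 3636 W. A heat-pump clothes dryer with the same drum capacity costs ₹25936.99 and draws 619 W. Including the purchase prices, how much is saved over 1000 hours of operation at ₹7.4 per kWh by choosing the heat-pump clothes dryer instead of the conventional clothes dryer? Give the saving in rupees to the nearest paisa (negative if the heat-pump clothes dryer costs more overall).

conventional clothes dryer: ₹12197.36 + (3636/1000) kW × 1000 h × ₹7.4 = ₹12197.36 + ₹26906.4 = ₹39103.76
heat-pump clothes dryer: ₹25936.99 + (619/1000) kW × 1000 h × ₹7.4 = ₹25936.99 + ₹4580.6 = ₹30517.59
Saving = ₹39103.76 − ₹30517.59 = ₹8586.17

₹8586.17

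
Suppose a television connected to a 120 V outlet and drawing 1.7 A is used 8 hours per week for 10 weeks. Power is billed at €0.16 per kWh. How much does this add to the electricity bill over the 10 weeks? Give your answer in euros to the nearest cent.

Power = 1.7 A × 120 V = 204 W = 0.204 kW
Runtime = 8 h/week × 10 weeks = 80 h
Energy = 0.204 kW × 80 h = 16.32 kWh
Cost = 16.32 kWh × €0.16/kWh = €2.61

€2.61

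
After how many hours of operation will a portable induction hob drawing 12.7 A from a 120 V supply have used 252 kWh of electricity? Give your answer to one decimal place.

Power = 12.7 A × 120 V = 1524 W = 1.524 kW
Hours = 252 kWh ÷ 1.524 kW = 165.4 h

165.4 h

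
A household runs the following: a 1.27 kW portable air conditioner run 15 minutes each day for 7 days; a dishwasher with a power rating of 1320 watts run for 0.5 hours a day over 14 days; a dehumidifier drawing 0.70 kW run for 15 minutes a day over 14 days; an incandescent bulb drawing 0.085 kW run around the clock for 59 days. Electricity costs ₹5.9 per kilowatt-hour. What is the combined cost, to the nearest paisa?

₹792.21

portable air conditioner: Runtime = 15 min × 7 = 105 min = 1.75 h
portable air conditioner: 1.27 kW × 1.75 h = 2.2225 kWh
dishwasher: Runtime = 0.5 h/day × 14 days = 7 h
dishwasher: 1.32 kW × 7 h = 9.24 kWh
dehumidifier: Runtime = 15 min × 14 = 210 min = 3.5 h
dehumidifier: 0.7 kW × 3.5 h = 2.45 kWh
incandescent bulb: Runtime = 24 h × 59 = 1416 h
incandescent bulb: 0.085 kW × 1416 h = 120.36 kWh
Total energy = 134.2725 kWh
Cost = 134.2725 × ₹5.9 = ₹792.21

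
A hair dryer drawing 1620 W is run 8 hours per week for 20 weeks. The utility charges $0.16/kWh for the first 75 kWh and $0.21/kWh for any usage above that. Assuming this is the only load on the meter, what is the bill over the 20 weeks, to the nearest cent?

$50.68

Runtime = 8 h/week × 20 weeks = 160 h
Energy = 1.62 kW × 160 h = 259.2 kWh
Tier 1 (0–75 kWh): 75 × $0.16 = $12
Above 75 kWh: 184.2 × $0.21 = $38.682
Bill = $50.68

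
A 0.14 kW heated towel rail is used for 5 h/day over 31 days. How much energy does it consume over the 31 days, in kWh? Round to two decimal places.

21.70 kWh

Runtime = 5 h/day × 31 days = 155 h
Energy = 0.14 kW × 155 h = 21.7 kWh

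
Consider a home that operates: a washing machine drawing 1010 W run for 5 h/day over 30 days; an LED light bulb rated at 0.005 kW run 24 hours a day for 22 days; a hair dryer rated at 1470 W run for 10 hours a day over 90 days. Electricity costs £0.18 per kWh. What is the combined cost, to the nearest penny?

£265.89

washing machine: Runtime = 5 h/day × 30 days = 150 h
washing machine: 1.01 kW × 150 h = 151.5 kWh
LED light bulb: Runtime = 24 h × 22 = 528 h
LED light bulb: 0.005 kW × 528 h = 2.64 kWh
hair dryer: Runtime = 10 h/day × 90 days = 900 h
hair dryer: 1.47 kW × 900 h = 1323 kWh
Total energy = 1477.14 kWh
Cost = 1477.14 × £0.18 = £265.89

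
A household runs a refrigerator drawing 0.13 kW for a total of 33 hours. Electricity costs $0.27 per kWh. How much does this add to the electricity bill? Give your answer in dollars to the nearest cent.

$1.16

Energy = 0.13 kW × 33 h = 4.29 kWh
Cost = 4.29 kWh × $0.27/kWh = $1.16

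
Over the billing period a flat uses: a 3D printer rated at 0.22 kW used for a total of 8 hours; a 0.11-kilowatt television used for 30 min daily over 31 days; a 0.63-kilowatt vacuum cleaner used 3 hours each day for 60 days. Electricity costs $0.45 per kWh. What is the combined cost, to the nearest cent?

$52.59

3D printer: 0.22 kW × 8 h = 1.76 kWh
television: Runtime = 30 min × 31 = 930 min = 15.5 h
television: 0.11 kW × 15.5 h = 1.705 kWh
vacuum cleaner: Runtime = 3 h/day × 60 days = 180 h
vacuum cleaner: 0.63 kW × 180 h = 113.4 kWh
Total energy = 116.865 kWh
Cost = 116.865 × $0.45 = $52.59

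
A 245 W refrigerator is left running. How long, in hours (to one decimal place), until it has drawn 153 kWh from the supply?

Hours = 153 kWh ÷ 0.245 kW = 624.5 h

624.5 h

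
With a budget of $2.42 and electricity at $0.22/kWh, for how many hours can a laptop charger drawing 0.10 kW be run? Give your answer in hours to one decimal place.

110.0 h

Energy available = $2.42 ÷ $0.22/kWh = 11 kWh
Hours = 11 kWh ÷ 0.1 kW = 110.0 h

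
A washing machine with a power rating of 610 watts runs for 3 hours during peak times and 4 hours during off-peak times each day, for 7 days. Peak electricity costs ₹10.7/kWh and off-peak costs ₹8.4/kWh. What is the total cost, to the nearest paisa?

Peak energy = 0.61 kW × 3 h × 7 = 12.81 kWh
Off-peak energy = 0.61 kW × 4 h × 7 = 17.08 kWh
Cost = 12.81 × ₹10.7 + 17.08 × ₹8.4 = ₹137.067 + ₹143.472 = ₹280.54

₹280.54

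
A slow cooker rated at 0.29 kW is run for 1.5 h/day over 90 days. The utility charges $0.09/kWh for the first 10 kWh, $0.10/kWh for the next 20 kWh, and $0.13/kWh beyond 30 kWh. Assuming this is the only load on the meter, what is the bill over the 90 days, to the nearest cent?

$4.09

Runtime = 1.5 h/day × 90 days = 135 h
Energy = 0.29 kW × 135 h = 39.15 kWh
Tier 1 (0–10 kWh): 10 × $0.09 = $0.9
Tier 2 (10–30 kWh): 20 × $0.10 = $2
Above 30 kWh: 9.15 × $0.13 = $1.1895
Bill = $4.09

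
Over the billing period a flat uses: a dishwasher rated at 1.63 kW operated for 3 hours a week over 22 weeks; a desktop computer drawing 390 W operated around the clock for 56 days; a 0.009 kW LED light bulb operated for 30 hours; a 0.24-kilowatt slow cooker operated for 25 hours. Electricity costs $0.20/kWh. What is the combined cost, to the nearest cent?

dishwasher: Runtime = 3 h/week × 22 weeks = 66 h
dishwasher: 1.63 kW × 66 h = 107.58 kWh
desktop computer: Runtime = 24 h × 56 = 1344 h
desktop computer: 0.39 kW × 1344 h = 524.16 kWh
LED light bulb: 0.009 kW × 30 h = 0.27 kWh
slow cooker: 0.24 kW × 25 h = 6 kWh
Total energy = 638.01 kWh
Cost = 638.01 × $0.20 = $127.60

$127.60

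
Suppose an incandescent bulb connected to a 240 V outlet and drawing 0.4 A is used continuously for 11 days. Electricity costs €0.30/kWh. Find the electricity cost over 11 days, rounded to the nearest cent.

Power = 0.4 A × 240 V = 96 W = 0.096 kW
Runtime = 24 h × 11 = 264 h
Energy = 0.096 kW × 264 h = 25.344 kWh
Cost = 25.344 kWh × €0.30/kWh = €7.60

€7.60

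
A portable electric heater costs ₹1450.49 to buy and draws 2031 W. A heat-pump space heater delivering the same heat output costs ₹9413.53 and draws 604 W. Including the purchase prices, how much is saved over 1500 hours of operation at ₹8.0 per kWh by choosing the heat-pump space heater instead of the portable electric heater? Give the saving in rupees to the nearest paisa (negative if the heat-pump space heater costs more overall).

portable electric heater: ₹1450.49 + (2031/1000) kW × 1500 h × ₹8.0 = ₹1450.49 + ₹24372 = ₹25822.49
heat-pump space heater: ₹9413.53 + (604/1000) kW × 1500 h × ₹8.0 = ₹9413.53 + ₹7248 = ₹16661.53
Saving = ₹25822.49 − ₹16661.53 = ₹9160.96

₹9160.96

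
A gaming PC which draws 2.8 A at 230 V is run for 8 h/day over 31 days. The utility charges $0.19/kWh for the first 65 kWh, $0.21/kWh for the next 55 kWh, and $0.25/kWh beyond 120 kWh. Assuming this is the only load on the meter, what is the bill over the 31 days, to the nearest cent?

$33.83

Power = 2.8 A × 230 V = 644 W = 0.644 kW
Runtime = 8 h/day × 31 days = 248 h
Energy = 0.644 kW × 248 h = 159.712 kWh
Tier 1 (0–65 kWh): 65 × $0.19 = $12.35
Tier 2 (65–120 kWh): 55 × $0.21 = $11.55
Above 120 kWh: 39.712 × $0.25 = $9.928
Bill = $33.83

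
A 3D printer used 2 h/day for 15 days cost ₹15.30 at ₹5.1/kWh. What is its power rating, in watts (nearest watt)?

100 W

Energy = ₹15.30 ÷ ₹5.1/kWh = 3 kWh
Runtime = 2 h/day × 15 days = 30 h
Power = 3 kWh ÷ 30 h = 0.1 kW = 100 W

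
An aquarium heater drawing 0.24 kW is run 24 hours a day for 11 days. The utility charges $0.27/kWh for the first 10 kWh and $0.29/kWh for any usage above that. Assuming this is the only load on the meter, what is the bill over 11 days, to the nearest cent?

$18.17

Runtime = 24 h × 11 = 264 h
Energy = 0.24 kW × 264 h = 63.36 kWh
Tier 1 (0–10 kWh): 10 × $0.27 = $2.7
Above 10 kWh: 53.36 × $0.29 = $15.4744
Bill = $18.17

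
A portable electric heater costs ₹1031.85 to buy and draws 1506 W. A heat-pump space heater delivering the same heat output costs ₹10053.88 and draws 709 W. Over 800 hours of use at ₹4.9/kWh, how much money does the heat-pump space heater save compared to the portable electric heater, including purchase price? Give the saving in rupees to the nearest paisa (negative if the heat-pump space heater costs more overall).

-₹5897.79

portable electric heater: ₹1031.85 + (1506/1000) kW × 800 h × ₹4.9 = ₹1031.85 + ₹5903.52 = ₹6935.37
heat-pump space heater: ₹10053.88 + (709/1000) kW × 800 h × ₹4.9 = ₹10053.88 + ₹2779.28 = ₹12833.16
Saving = ₹6935.37 − ₹12833.16 = −₹5897.79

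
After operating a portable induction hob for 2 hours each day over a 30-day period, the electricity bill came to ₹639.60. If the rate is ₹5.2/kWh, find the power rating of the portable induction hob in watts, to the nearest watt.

Energy = ₹639.60 ÷ ₹5.2/kWh = 123 kWh
Runtime = 2 h/day × 30 days = 60 h
Power = 123 kWh ÷ 60 h = 2.05 kW = 2050 W

2050 W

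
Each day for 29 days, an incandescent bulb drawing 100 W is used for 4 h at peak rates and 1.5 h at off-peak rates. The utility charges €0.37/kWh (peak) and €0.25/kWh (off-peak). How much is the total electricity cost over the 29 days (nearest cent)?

Peak energy = 0.1 kW × 4 h × 29 = 11.6 kWh
Off-peak energy = 0.1 kW × 1.5 h × 29 = 4.35 kWh
Cost = 11.6 × €0.37 + 4.35 × €0.25 = €4.292 + €1.0875 = €5.38

€5.38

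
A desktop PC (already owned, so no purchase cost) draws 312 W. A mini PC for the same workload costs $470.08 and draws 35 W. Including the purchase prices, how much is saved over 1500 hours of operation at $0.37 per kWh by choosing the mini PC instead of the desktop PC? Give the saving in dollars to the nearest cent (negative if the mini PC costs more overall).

-$316.35

desktop PC: $0.00 + (312/1000) kW × 1500 h × $0.37 = $0.00 + $173.16 = $173.16
mini PC: $470.08 + (35/1000) kW × 1500 h × $0.37 = $470.08 + $19.425 = $489.505
Saving = $173.16 − $489.505 = −$316.345 → -$316.35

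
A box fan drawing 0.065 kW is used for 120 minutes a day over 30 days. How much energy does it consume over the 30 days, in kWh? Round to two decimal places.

Runtime = 120 min × 30 = 3600 min = 60 h
Energy = 0.065 kW × 60 h = 3.9 kWh

3.90 kWh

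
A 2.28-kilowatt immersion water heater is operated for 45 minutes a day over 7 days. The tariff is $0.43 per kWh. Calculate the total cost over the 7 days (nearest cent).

Runtime = 45 min × 7 = 315 min = 5.25 h
Energy = 2.28 kW × 5.25 h = 11.97 kWh
Cost = 11.97 kWh × $0.43/kWh = $5.15

$5.15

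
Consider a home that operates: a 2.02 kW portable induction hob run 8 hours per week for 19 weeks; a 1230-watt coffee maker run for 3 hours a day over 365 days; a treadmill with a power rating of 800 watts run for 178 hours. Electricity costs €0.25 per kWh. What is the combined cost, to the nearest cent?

€449.07

portable induction hob: Runtime = 8 h/week × 19 weeks = 152 h
portable induction hob: 2.02 kW × 152 h = 307.04 kWh
coffee maker: Runtime = 3 h/day × 365 days = 1095 h
coffee maker: 1.23 kW × 1095 h = 1346.85 kWh
treadmill: 0.8 kW × 178 h = 142.4 kWh
Total energy = 1796.29 kWh
Cost = 1796.29 × €0.25 = €449.07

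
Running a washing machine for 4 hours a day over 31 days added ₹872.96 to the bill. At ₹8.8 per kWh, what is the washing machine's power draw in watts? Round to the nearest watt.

800 W

Energy = ₹872.96 ÷ ₹8.8/kWh = 99.2 kWh
Runtime = 4 h/day × 31 days = 124 h
Power = 99.2 kWh ÷ 124 h = 0.8 kW = 800 W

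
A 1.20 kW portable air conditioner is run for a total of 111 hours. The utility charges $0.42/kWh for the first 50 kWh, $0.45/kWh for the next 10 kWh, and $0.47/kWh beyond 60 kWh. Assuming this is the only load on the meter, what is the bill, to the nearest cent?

$59.90

Energy = 1.2 kW × 111 h = 133.2 kWh
Tier 1 (0–50 kWh): 50 × $0.42 = $21
Tier 2 (50–60 kWh): 10 × $0.45 = $4.5
Above 60 kWh: 73.2 × $0.47 = $34.404
Bill = $59.90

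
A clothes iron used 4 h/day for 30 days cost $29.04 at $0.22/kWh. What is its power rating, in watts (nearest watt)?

Energy = $29.04 ÷ $0.22/kWh = 132 kWh
Runtime = 4 h/day × 30 days = 120 h
Power = 132 kWh ÷ 120 h = 1.1 kW = 1100 W

1100 W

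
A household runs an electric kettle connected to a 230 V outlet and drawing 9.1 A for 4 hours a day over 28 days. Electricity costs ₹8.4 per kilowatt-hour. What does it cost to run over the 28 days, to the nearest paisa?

₹1969.09

Power = 9.1 A × 230 V = 2093 W = 2.093 kW
Runtime = 4 h/day × 28 days = 112 h
Energy = 2.093 kW × 112 h = 234.416 kWh
Cost = 234.416 kWh × ₹8.4/kWh = ₹1969.09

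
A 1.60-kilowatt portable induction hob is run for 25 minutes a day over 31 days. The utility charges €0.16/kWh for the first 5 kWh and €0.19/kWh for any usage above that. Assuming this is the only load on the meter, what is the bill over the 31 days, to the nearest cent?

€3.78

Runtime = 25 min × 31 = 775 min = 12.916666… h
Energy = 1.6 kW × 12.916666… h = 20.666666… kWh
Tier 1 (0–5 kWh): 5 × €0.16 = €0.8
Above 5 kWh: 15.666666… × €0.19 = €2.976666…
Bill = €3.78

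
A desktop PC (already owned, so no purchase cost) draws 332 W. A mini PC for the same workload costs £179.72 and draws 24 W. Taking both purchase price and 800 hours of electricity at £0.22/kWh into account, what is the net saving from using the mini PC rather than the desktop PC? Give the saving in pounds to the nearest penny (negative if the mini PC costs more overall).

-£125.51

desktop PC: £0.00 + (332/1000) kW × 800 h × £0.22 = £0.00 + £58.432 = £58.432
mini PC: £179.72 + (24/1000) kW × 800 h × £0.22 = £179.72 + £4.224 = £183.944
Saving = £58.432 − £183.944 = −£125.512 → -£125.51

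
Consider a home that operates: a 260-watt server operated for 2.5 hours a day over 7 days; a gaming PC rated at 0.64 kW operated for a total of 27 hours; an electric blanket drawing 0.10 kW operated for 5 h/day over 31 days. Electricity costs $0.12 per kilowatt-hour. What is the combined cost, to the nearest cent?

$4.48

server: Runtime = 2.5 h/day × 7 days = 17.5 h
server: 0.26 kW × 17.5 h = 4.55 kWh
gaming PC: 0.64 kW × 27 h = 17.28 kWh
electric blanket: Runtime = 5 h/day × 31 days = 155 h
electric blanket: 0.1 kW × 155 h = 15.5 kWh
Total energy = 37.33 kWh
Cost = 37.33 × $0.12 = $4.48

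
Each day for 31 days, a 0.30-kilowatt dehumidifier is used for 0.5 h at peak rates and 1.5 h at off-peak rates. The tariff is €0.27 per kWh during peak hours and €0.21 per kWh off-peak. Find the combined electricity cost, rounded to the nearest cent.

€4.19

Peak energy = 0.3 kW × 0.5 h × 31 = 4.65 kWh
Off-peak energy = 0.3 kW × 1.5 h × 31 = 13.95 kWh
Cost = 4.65 × €0.27 + 13.95 × €0.21 = €1.2555 + €2.9295 = €4.19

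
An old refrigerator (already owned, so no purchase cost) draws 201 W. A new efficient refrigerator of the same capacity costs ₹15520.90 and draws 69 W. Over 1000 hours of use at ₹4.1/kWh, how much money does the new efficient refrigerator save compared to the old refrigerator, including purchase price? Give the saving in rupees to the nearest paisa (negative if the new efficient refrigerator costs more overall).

-₹14979.70

old refrigerator: ₹0.00 + (201/1000) kW × 1000 h × ₹4.1 = ₹0.00 + ₹824.1 = ₹824.1
new efficient refrigerator: ₹15520.90 + (69/1000) kW × 1000 h × ₹4.1 = ₹15520.90 + ₹282.9 = ₹15803.8
Saving = ₹824.1 − ₹15803.8 = −₹14979.7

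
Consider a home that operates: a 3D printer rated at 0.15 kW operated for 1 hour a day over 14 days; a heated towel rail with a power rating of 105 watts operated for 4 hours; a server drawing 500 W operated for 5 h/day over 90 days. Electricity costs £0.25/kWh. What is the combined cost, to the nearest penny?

£56.88

3D printer: Runtime = 1 h/day × 14 days = 14 h
3D printer: 0.15 kW × 14 h = 2.1 kWh
heated towel rail: 0.105 kW × 4 h = 0.42 kWh
server: Runtime = 5 h/day × 90 days = 450 h
server: 0.5 kW × 450 h = 225 kWh
Total energy = 227.52 kWh
Cost = 227.52 × £0.25 = £56.88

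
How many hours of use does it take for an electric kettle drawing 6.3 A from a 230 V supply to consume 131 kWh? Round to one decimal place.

90.4 h

Power = 6.3 A × 230 V = 1449 W = 1.449 kW
Hours = 131 kWh ÷ 1.449 kW = 90.4 h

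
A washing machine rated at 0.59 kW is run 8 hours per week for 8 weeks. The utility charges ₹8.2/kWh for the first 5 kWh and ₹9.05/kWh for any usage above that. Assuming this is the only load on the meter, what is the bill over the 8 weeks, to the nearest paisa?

₹337.48

Runtime = 8 h/week × 8 weeks = 64 h
Energy = 0.59 kW × 64 h = 37.76 kWh
Tier 1 (0–5 kWh): 5 × ₹8.2 = ₹41
Above 5 kWh: 32.76 × ₹9.05 = ₹296.478
Bill = ₹337.48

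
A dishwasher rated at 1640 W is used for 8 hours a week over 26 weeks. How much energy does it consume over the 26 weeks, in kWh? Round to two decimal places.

341.12 kWh

Runtime = 8 h/week × 26 weeks = 208 h
Energy = 1.64 kW × 208 h = 341.12 kWh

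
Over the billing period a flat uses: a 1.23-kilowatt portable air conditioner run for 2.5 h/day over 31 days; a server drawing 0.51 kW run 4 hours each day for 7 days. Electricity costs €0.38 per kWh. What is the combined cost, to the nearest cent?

portable air conditioner: Runtime = 2.5 h/day × 31 days = 77.5 h
portable air conditioner: 1.23 kW × 77.5 h = 95.325 kWh
server: Runtime = 4 h/day × 7 days = 28 h
server: 0.51 kW × 28 h = 14.28 kWh
Total energy = 109.605 kWh
Cost = 109.605 × €0.38 = €41.65

€41.65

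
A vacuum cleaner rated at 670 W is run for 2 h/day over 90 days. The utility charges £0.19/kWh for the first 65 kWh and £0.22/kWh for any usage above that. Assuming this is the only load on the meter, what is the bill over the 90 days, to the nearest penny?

£24.58

Runtime = 2 h/day × 90 days = 180 h
Energy = 0.67 kW × 180 h = 120.6 kWh
Tier 1 (0–65 kWh): 65 × £0.19 = £12.35
Above 65 kWh: 55.6 × £0.22 = £12.232
Bill = £24.58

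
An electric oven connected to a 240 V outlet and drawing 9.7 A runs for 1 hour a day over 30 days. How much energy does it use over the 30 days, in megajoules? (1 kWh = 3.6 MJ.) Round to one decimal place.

Power = 9.7 A × 240 V = 2328 W = 2.328 kW
Runtime = 1 h/day × 30 days = 30 h
Energy = 2.328 kW × 30 h = 69.84 kWh
= 69.84 × 3.6 MJ = 251.4 MJ

251.4 MJ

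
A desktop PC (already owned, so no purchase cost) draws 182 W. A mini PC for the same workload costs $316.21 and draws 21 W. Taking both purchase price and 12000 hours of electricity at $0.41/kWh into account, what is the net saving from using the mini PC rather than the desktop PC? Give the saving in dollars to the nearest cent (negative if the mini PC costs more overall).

$475.91

desktop PC: $0.00 + (182/1000) kW × 12000 h × $0.41 = $0.00 + $895.44 = $895.44
mini PC: $316.21 + (21/1000) kW × 12000 h × $0.41 = $316.21 + $103.32 = $419.53
Saving = $895.44 − $419.53 = $475.91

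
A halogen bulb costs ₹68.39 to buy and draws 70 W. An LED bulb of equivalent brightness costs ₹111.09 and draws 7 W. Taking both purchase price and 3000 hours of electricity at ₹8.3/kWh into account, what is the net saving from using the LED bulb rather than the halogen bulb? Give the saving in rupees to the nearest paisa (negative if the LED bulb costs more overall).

₹1526.00

halogen bulb: ₹68.39 + (70/1000) kW × 3000 h × ₹8.3 = ₹68.39 + ₹1743 = ₹1811.39
LED bulb: ₹111.09 + (7/1000) kW × 3000 h × ₹8.3 = ₹111.09 + ₹174.3 = ₹285.39
Saving = ₹1811.39 − ₹285.39 = ₹1526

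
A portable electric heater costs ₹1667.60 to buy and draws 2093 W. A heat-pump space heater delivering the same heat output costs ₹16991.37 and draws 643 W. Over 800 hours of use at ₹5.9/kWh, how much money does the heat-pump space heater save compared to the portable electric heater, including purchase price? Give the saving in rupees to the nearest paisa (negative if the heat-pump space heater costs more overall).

portable electric heater: ₹1667.60 + (2093/1000) kW × 800 h × ₹5.9 = ₹1667.60 + ₹9878.96 = ₹11546.56
heat-pump space heater: ₹16991.37 + (643/1000) kW × 800 h × ₹5.9 = ₹16991.37 + ₹3034.96 = ₹20026.33
Saving = ₹11546.56 − ₹20026.33 = −₹8479.77

-₹8479.77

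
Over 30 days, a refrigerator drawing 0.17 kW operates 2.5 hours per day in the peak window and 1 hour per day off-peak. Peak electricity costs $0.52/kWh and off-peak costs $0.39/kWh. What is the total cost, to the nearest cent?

Peak energy = 0.17 kW × 2.5 h × 30 = 12.75 kWh
Off-peak energy = 0.17 kW × 1 h × 30 = 5.1 kWh
Cost = 12.75 × $0.52 + 5.1 × $0.39 = $6.63 + $1.989 = $8.62

$8.62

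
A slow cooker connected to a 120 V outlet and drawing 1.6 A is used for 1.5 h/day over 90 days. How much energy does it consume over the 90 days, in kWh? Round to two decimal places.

Power = 1.6 A × 120 V = 192 W = 0.192 kW
Runtime = 1.5 h/day × 90 days = 135 h
Energy = 0.192 kW × 135 h = 25.92 kWh

25.92 kWh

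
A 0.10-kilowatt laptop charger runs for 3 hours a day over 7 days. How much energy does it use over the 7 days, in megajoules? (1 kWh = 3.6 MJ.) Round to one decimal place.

7.6 MJ

Runtime = 3 h/day × 7 days = 21 h
Energy = 0.1 kW × 21 h = 2.1 kWh
= 2.1 × 3.6 MJ = 7.6 MJ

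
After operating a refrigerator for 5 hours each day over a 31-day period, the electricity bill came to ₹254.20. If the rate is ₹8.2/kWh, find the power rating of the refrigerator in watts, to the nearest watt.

200 W

Energy = ₹254.20 ÷ ₹8.2/kWh = 31 kWh
Runtime = 5 h/day × 31 days = 155 h
Power = 31 kWh ÷ 155 h = 0.2 kW = 200 W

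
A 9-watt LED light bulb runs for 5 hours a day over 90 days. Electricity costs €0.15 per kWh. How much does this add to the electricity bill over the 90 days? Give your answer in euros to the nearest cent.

Runtime = 5 h/day × 90 days = 450 h
Energy = 0.009 kW × 450 h = 4.05 kWh
Cost = 4.05 kWh × €0.15/kWh = €0.61

€0.61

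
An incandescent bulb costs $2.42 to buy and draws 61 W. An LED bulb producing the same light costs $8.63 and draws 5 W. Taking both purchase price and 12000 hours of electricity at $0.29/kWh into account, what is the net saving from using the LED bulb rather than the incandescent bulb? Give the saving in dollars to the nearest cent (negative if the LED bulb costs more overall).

incandescent bulb: $2.42 + (61/1000) kW × 12000 h × $0.29 = $2.42 + $212.28 = $214.7
LED bulb: $8.63 + (5/1000) kW × 12000 h × $0.29 = $8.63 + $17.4 = $26.03
Saving = $214.7 − $26.03 = $188.67

$188.67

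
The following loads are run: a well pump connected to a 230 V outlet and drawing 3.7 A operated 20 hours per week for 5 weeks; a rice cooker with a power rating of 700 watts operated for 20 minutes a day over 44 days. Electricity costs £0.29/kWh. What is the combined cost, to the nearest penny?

well pump: Power = 3.7 A × 230 V = 851 W = 0.851 kW
well pump: Runtime = 20 h/week × 5 weeks = 100 h
well pump: 0.851 kW × 100 h = 85.1 kWh
rice cooker: Runtime = 20 min × 44 = 880 min = 14.666666… h
rice cooker: 0.7 kW × 14.666666… h = 10.266666… kWh
Total energy = 95.366666… kWh
Cost = 95.366666… × £0.29 = £27.66

£27.66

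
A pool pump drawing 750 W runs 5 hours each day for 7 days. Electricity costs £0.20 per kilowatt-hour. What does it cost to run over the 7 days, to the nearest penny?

Runtime = 5 h/day × 7 days = 35 h
Energy = 0.75 kW × 35 h = 26.25 kWh
Cost = 26.25 kWh × £0.20/kWh = £5.25

£5.25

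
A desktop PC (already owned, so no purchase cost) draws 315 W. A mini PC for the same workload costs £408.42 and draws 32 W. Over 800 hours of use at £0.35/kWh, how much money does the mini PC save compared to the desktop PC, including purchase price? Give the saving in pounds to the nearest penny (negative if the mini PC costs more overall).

-£329.18

desktop PC: £0.00 + (315/1000) kW × 800 h × £0.35 = £0.00 + £88.2 = £88.2
mini PC: £408.42 + (32/1000) kW × 800 h × £0.35 = £408.42 + £8.96 = £417.38
Saving = £88.2 − £417.38 = −£329.18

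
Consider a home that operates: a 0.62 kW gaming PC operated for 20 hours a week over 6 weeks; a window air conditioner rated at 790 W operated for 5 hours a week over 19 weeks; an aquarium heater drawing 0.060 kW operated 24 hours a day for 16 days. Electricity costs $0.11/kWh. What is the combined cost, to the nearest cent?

gaming PC: Runtime = 20 h/week × 6 weeks = 120 h
gaming PC: 0.62 kW × 120 h = 74.4 kWh
window air conditioner: Runtime = 5 h/week × 19 weeks = 95 h
window air conditioner: 0.79 kW × 95 h = 75.05 kWh
aquarium heater: Runtime = 24 h × 16 = 384 h
aquarium heater: 0.06 kW × 384 h = 23.04 kWh
Total energy = 172.49 kWh
Cost = 172.49 × $0.11 = $18.97

$18.97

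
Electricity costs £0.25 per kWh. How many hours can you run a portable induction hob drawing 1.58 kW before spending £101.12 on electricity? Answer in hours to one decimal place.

256.0 h

Energy available = £101.12 ÷ £0.25/kWh = 404.48 kWh
Hours = 404.48 kWh ÷ 1.58 kW = 256.0 h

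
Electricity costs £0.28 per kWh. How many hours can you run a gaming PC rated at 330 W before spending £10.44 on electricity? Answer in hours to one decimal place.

113.0 h

Energy available = £10.44 ÷ £0.28/kWh = 37.2857 kWh
Hours = 37.2857 kWh ÷ 0.33 kW = 113.0 h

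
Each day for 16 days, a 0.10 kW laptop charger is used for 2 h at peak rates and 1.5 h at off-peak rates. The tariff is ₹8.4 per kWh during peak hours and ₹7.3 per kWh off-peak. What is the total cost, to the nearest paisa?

Peak energy = 0.1 kW × 2 h × 16 = 3.2 kWh
Off-peak energy = 0.1 kW × 1.5 h × 16 = 2.4 kWh
Cost = 3.2 × ₹8.4 + 2.4 × ₹7.3 = ₹26.88 + ₹17.52 = ₹44.40

₹44.40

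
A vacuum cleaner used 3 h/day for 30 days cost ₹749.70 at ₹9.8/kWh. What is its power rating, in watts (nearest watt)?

850 W

Energy = ₹749.70 ÷ ₹9.8/kWh = 76.5 kWh
Runtime = 3 h/day × 30 days = 90 h
Power = 76.5 kWh ÷ 90 h = 0.85 kW = 850 W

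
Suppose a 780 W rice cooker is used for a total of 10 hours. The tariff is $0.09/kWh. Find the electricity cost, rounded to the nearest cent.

Energy = 0.78 kW × 10 h = 7.8 kWh
Cost = 7.8 kWh × $0.09/kWh = $0.70

$0.70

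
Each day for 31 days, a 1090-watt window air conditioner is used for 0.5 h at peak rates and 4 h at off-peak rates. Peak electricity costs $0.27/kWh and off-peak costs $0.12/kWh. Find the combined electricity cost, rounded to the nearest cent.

$20.78

Peak energy = 1.09 kW × 0.5 h × 31 = 16.895 kWh
Off-peak energy = 1.09 kW × 4 h × 31 = 135.16 kWh
Cost = 16.895 × $0.27 + 135.16 × $0.12 = $4.56165 + $16.2192 = $20.78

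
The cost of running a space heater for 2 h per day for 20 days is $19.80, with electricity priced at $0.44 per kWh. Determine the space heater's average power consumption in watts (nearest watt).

1125 W

Energy = $19.80 ÷ $0.44/kWh = 45 kWh
Runtime = 2 h/day × 20 days = 40 h
Power = 45 kWh ÷ 40 h = 1.125 kW = 1125 W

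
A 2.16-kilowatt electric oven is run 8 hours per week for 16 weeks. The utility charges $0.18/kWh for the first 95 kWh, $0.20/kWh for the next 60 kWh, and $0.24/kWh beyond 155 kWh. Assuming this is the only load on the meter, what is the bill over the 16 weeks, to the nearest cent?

Runtime = 8 h/week × 16 weeks = 128 h
Energy = 2.16 kW × 128 h = 276.48 kWh
Tier 1 (0–95 kWh): 95 × $0.18 = $17.1
Tier 2 (95–155 kWh): 60 × $0.20 = $12
Above 155 kWh: 121.48 × $0.24 = $29.1552
Bill = $58.26

$58.26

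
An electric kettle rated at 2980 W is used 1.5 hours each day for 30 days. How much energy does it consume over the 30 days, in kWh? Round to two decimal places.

134.10 kWh

Runtime = 1.5 h/day × 30 days = 45 h
Energy = 2.98 kW × 45 h = 134.1 kWh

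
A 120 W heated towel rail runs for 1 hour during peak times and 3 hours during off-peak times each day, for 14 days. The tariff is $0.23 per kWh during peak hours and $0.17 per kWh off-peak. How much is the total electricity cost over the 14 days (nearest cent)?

Peak energy = 0.12 kW × 1 h × 14 = 1.68 kWh
Off-peak energy = 0.12 kW × 3 h × 14 = 5.04 kWh
Cost = 1.68 × $0.23 + 5.04 × $0.17 = $0.3864 + $0.8568 = $1.24

$1.24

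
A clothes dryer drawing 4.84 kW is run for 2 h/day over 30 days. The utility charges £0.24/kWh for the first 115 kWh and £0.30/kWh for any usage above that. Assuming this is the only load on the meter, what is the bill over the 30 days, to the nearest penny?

Runtime = 2 h/day × 30 days = 60 h
Energy = 4.84 kW × 60 h = 290.4 kWh
Tier 1 (0–115 kWh): 115 × £0.24 = £27.6
Above 115 kWh: 175.4 × £0.30 = £52.62
Bill = £80.22

£80.22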